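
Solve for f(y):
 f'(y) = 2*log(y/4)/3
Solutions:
 f(y) = C1 + 2*y*log(y)/3 - 4*y*log(2)/3 - 2*y/3


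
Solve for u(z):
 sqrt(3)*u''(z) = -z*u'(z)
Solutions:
 u(z) = C1 + C2*erf(sqrt(2)*3^(3/4)*z/6)


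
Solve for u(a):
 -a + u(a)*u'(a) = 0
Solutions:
 u(a) = -sqrt(C1 + a^2)
 u(a) = sqrt(C1 + a^2)


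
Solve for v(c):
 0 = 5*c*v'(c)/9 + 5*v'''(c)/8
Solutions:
 v(c) = C1 + Integral(C2*airyai(-2*3^(1/3)*c/3) + C3*airybi(-2*3^(1/3)*c/3), c)


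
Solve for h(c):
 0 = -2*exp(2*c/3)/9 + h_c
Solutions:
 h(c) = C1 + exp(2*c/3)/3


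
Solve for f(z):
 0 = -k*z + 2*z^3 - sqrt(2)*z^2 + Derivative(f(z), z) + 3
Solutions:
 f(z) = C1 + k*z^2/2 - z^4/2 + sqrt(2)*z^3/3 - 3*z


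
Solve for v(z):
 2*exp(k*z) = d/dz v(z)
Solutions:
 v(z) = C1 + 2*exp(k*z)/k


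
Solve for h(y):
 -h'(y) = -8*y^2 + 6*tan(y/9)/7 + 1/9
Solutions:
 h(y) = C1 + 8*y^3/3 - y/9 + 54*log(cos(y/9))/7


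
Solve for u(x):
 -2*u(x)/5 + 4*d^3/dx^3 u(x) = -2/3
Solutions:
 u(x) = C3*exp(10^(2/3)*x/10) + (C1*sin(10^(2/3)*sqrt(3)*x/20) + C2*cos(10^(2/3)*sqrt(3)*x/20))*exp(-10^(2/3)*x/20) + 5/3


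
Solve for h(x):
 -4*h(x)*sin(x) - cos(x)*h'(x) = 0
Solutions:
 h(x) = C1*cos(x)^4


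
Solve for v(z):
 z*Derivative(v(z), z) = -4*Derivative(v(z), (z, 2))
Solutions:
 v(z) = C1 + C2*erf(sqrt(2)*z/4)


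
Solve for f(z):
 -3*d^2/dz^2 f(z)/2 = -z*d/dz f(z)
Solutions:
 f(z) = C1 + C2*erfi(sqrt(3)*z/3)


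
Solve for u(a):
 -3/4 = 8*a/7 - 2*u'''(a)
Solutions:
 u(a) = C1 + C2*a + C3*a^2 + a^4/42 + a^3/16


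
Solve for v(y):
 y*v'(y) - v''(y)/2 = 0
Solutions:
 v(y) = C1 + C2*erfi(y)


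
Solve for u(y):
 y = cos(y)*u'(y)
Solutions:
 u(y) = C1 + Integral(y/cos(y), y)


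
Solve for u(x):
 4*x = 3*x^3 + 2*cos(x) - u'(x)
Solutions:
 u(x) = C1 + 3*x^4/4 - 2*x^2 + 2*sin(x)


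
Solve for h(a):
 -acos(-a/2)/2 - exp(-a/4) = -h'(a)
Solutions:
 h(a) = C1 + a*acos(-a/2)/2 + sqrt(4 - a^2)/2 - 4*exp(-a/4)


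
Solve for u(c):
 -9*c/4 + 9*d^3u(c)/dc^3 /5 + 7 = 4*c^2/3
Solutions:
 u(c) = C1 + C2*c + C3*c^2 + c^5/81 + 5*c^4/96 - 35*c^3/54


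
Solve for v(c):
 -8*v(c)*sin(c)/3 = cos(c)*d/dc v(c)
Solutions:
 v(c) = C1*cos(c)^(8/3)


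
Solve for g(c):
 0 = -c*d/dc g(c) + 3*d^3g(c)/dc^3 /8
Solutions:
 g(c) = C1 + Integral(C2*airyai(2*3^(2/3)*c/3) + C3*airybi(2*3^(2/3)*c/3), c)


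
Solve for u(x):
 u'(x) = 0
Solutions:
 u(x) = C1


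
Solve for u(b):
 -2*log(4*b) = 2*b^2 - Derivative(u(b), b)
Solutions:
 u(b) = C1 + 2*b^3/3 + 2*b*log(b) - 2*b + b*log(16)


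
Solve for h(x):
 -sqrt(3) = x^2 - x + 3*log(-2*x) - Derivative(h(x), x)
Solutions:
 h(x) = C1 + x^3/3 - x^2/2 + 3*x*log(-x) + x*(-3 + sqrt(3) + 3*log(2))


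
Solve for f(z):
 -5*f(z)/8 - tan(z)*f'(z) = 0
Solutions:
 f(z) = C1/sin(z)^(5/8)


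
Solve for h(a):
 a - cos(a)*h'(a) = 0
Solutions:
 h(a) = C1 + Integral(a/cos(a), a)


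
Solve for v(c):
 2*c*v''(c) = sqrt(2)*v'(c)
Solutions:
 v(c) = C1 + C2*c^(sqrt(2)/2 + 1)


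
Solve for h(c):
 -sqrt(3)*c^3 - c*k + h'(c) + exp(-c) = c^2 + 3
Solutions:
 h(c) = C1 + sqrt(3)*c^4/4 + c^3/3 + c^2*k/2 + 3*c + exp(-c)


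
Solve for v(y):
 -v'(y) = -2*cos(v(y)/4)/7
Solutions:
 -2*y/7 - 2*log(sin(v(y)/4) - 1) + 2*log(sin(v(y)/4) + 1) = C1


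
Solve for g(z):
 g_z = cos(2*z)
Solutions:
 g(z) = C1 + sin(2*z)/2


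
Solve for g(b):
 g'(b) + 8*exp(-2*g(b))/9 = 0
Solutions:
 g(b) = log(-sqrt(C1 - 16*b)) - log(3)
 g(b) = log(C1 - 16*b)/2 - log(3)


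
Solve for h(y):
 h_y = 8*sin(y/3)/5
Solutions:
 h(y) = C1 - 24*cos(y/3)/5


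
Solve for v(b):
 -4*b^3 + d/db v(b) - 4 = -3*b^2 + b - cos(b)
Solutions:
 v(b) = C1 + b^4 - b^3 + b^2/2 + 4*b - sin(b)


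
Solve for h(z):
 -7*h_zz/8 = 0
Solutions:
 h(z) = C1 + C2*z


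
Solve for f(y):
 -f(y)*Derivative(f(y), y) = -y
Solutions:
 f(y) = -sqrt(C1 + y^2)
 f(y) = sqrt(C1 + y^2)


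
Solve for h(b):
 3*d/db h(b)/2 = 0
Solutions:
 h(b) = C1


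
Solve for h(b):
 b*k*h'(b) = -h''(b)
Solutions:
 h(b) = Piecewise((-sqrt(2)*sqrt(pi)*C1*erf(sqrt(2)*b*sqrt(k)/2)/(2*sqrt(k)) - C2, (k > 0) | (k < 0)), (-C1*b - C2, True))


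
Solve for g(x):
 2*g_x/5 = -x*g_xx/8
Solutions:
 g(x) = C1 + C2/x^(11/5)


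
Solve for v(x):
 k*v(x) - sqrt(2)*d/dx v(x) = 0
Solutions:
 v(x) = C1*exp(sqrt(2)*k*x/2)


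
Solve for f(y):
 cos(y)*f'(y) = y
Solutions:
 f(y) = C1 + Integral(y/cos(y), y)


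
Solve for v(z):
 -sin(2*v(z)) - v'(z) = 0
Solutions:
 v(z) = pi - acos((-C1 - exp(4*z))/(C1 - exp(4*z)))/2
 v(z) = acos((-C1 - exp(4*z))/(C1 - exp(4*z)))/2


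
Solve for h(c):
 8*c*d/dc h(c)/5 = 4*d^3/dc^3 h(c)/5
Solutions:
 h(c) = C1 + Integral(C2*airyai(2^(1/3)*c) + C3*airybi(2^(1/3)*c), c)


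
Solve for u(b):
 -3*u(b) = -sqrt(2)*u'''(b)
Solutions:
 u(b) = C3*exp(2^(5/6)*3^(1/3)*b/2) + (C1*sin(6^(5/6)*b/4) + C2*cos(6^(5/6)*b/4))*exp(-2^(5/6)*3^(1/3)*b/4)


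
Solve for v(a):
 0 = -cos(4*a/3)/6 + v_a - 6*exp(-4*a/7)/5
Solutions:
 v(a) = C1 + sin(4*a/3)/8 - 21*exp(-4*a/7)/10


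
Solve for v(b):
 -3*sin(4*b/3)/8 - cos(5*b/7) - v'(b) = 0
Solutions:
 v(b) = C1 - 7*sin(5*b/7)/5 + 9*cos(4*b/3)/32


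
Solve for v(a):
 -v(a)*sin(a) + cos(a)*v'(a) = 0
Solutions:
 v(a) = C1/cos(a)


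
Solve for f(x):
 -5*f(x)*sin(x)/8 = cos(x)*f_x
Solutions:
 f(x) = C1*cos(x)^(5/8)


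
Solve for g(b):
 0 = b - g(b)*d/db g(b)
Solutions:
 g(b) = -sqrt(C1 + b^2)
 g(b) = sqrt(C1 + b^2)


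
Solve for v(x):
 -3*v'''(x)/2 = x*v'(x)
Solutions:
 v(x) = C1 + Integral(C2*airyai(-2^(1/3)*3^(2/3)*x/3) + C3*airybi(-2^(1/3)*3^(2/3)*x/3), x)


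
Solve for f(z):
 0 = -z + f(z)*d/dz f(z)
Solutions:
 f(z) = -sqrt(C1 + z^2)
 f(z) = sqrt(C1 + z^2)


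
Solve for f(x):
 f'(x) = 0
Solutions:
 f(x) = C1


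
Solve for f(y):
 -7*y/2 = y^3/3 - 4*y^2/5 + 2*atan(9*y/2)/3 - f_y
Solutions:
 f(y) = C1 + y^4/12 - 4*y^3/15 + 7*y^2/4 + 2*y*atan(9*y/2)/3 - 2*log(81*y^2 + 4)/27


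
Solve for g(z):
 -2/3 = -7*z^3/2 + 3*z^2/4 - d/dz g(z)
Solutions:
 g(z) = C1 - 7*z^4/8 + z^3/4 + 2*z/3


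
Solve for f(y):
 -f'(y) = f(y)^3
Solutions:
 f(y) = -sqrt(2)*sqrt(-1/(C1 - y))/2
 f(y) = sqrt(2)*sqrt(-1/(C1 - y))/2


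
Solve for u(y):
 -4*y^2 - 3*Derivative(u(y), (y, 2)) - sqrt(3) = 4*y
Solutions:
 u(y) = C1 + C2*y - y^4/9 - 2*y^3/9 - sqrt(3)*y^2/6


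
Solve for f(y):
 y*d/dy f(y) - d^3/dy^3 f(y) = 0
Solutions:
 f(y) = C1 + Integral(C2*airyai(y) + C3*airybi(y), y)


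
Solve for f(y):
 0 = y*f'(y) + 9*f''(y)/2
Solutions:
 f(y) = C1 + C2*erf(y/3)


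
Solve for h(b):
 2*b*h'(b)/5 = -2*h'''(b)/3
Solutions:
 h(b) = C1 + Integral(C2*airyai(-3^(1/3)*5^(2/3)*b/5) + C3*airybi(-3^(1/3)*5^(2/3)*b/5), b)


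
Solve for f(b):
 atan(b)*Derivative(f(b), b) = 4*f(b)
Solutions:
 f(b) = C1*exp(4*Integral(1/atan(b), b))


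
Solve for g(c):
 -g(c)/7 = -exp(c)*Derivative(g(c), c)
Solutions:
 g(c) = C1*exp(-exp(-c)/7)


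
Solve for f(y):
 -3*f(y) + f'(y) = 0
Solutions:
 f(y) = C1*exp(3*y)


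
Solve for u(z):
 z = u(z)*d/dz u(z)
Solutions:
 u(z) = -sqrt(C1 + z^2)
 u(z) = sqrt(C1 + z^2)


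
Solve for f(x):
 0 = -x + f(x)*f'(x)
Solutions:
 f(x) = -sqrt(C1 + x^2)
 f(x) = sqrt(C1 + x^2)


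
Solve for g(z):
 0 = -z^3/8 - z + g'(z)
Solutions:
 g(z) = C1 + z^4/32 + z^2/2


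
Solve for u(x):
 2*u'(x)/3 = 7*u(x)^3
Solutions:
 u(x) = -sqrt(-1/(C1 + 21*x))
 u(x) = sqrt(-1/(C1 + 21*x))


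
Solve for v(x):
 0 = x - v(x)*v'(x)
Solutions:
 v(x) = -sqrt(C1 + x^2)
 v(x) = sqrt(C1 + x^2)


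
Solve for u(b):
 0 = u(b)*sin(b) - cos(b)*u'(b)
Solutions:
 u(b) = C1/cos(b)


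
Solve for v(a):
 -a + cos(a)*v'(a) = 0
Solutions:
 v(a) = C1 + Integral(a/cos(a), a)


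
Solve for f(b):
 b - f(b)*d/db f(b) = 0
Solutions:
 f(b) = -sqrt(C1 + b^2)
 f(b) = sqrt(C1 + b^2)


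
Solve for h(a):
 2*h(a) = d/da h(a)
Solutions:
 h(a) = C1*exp(2*a)


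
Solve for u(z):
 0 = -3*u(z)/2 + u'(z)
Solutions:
 u(z) = C1*exp(3*z/2)


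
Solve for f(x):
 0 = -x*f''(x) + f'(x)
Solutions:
 f(x) = C1 + C2*x^2


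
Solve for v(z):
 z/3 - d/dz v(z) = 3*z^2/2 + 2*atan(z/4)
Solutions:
 v(z) = C1 - z^3/2 + z^2/6 - 2*z*atan(z/4) + 4*log(z^2 + 16)


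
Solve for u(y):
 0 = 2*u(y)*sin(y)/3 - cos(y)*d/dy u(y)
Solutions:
 u(y) = C1/cos(y)^(2/3)


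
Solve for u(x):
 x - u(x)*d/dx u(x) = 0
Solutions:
 u(x) = -sqrt(C1 + x^2)
 u(x) = sqrt(C1 + x^2)


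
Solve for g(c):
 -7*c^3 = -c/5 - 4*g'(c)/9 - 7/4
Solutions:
 g(c) = C1 + 63*c^4/16 - 9*c^2/40 - 63*c/16


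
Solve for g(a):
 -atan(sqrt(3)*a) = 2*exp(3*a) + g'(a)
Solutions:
 g(a) = C1 - a*atan(sqrt(3)*a) - 2*exp(3*a)/3 + sqrt(3)*log(3*a^2 + 1)/6


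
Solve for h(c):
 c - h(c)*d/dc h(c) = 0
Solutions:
 h(c) = -sqrt(C1 + c^2)
 h(c) = sqrt(C1 + c^2)


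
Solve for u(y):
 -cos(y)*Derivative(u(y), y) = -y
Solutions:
 u(y) = C1 + Integral(y/cos(y), y)


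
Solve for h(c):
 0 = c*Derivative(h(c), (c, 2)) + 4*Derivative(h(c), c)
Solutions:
 h(c) = C1 + C2/c^3


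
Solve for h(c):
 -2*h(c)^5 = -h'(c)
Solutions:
 h(c) = -(-1/(C1 + 8*c))^(1/4)
 h(c) = (-1/(C1 + 8*c))^(1/4)
 h(c) = -I*(-1/(C1 + 8*c))^(1/4)
 h(c) = I*(-1/(C1 + 8*c))^(1/4)


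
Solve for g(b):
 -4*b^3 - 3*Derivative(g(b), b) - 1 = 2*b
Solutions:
 g(b) = C1 - b^4/3 - b^2/3 - b/3


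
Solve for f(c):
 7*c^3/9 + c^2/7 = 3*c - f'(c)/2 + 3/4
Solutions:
 f(c) = C1 - 7*c^4/18 - 2*c^3/21 + 3*c^2 + 3*c/2


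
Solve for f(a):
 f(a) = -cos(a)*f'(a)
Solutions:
 f(a) = C1*sqrt(sin(a) - 1)/sqrt(sin(a) + 1)


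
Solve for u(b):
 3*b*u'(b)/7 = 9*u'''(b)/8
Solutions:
 u(b) = C1 + Integral(C2*airyai(2*21^(2/3)*b/21) + C3*airybi(2*21^(2/3)*b/21), b)


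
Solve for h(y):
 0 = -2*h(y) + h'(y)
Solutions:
 h(y) = C1*exp(2*y)


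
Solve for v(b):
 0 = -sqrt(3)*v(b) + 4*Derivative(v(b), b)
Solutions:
 v(b) = C1*exp(sqrt(3)*b/4)


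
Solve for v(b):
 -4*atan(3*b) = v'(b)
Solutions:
 v(b) = C1 - 4*b*atan(3*b) + 2*log(9*b^2 + 1)/3


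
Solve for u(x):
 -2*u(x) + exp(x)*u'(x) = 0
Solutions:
 u(x) = C1*exp(-2*exp(-x))


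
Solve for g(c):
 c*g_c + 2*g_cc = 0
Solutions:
 g(c) = C1 + C2*erf(c/2)


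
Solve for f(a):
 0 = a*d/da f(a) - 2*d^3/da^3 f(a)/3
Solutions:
 f(a) = C1 + Integral(C2*airyai(2^(2/3)*3^(1/3)*a/2) + C3*airybi(2^(2/3)*3^(1/3)*a/2), a)


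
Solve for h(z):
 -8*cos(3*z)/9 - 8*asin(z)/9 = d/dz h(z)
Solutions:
 h(z) = C1 - 8*z*asin(z)/9 - 8*sqrt(1 - z^2)/9 - 8*sin(3*z)/27


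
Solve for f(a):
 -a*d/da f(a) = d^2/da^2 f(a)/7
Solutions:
 f(a) = C1 + C2*erf(sqrt(14)*a/2)


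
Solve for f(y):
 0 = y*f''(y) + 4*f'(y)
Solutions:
 f(y) = C1 + C2/y^3


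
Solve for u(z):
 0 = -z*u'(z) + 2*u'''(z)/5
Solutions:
 u(z) = C1 + Integral(C2*airyai(2^(2/3)*5^(1/3)*z/2) + C3*airybi(2^(2/3)*5^(1/3)*z/2), z)


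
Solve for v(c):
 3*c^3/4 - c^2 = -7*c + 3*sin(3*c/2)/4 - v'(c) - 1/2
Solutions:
 v(c) = C1 - 3*c^4/16 + c^3/3 - 7*c^2/2 - c/2 - cos(3*c/2)/2


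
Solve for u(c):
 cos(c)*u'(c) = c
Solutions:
 u(c) = C1 + Integral(c/cos(c), c)


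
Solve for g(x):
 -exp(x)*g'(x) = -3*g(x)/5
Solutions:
 g(x) = C1*exp(-3*exp(-x)/5)


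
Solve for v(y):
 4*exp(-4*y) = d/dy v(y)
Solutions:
 v(y) = C1 - exp(-4*y)


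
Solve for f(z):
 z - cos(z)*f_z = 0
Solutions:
 f(z) = C1 + Integral(z/cos(z), z)


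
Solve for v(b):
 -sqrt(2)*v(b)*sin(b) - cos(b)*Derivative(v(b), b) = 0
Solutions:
 v(b) = C1*cos(b)^(sqrt(2))


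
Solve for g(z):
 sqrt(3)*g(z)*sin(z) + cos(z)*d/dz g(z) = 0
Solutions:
 g(z) = C1*cos(z)^(sqrt(3))


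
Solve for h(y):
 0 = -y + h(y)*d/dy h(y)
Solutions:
 h(y) = -sqrt(C1 + y^2)
 h(y) = sqrt(C1 + y^2)


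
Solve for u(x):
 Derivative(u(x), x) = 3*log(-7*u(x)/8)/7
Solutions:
 -7*Integral(1/(log(-_y) - 3*log(2) + log(7)), (_y, u(x)))/3 = C1 - x


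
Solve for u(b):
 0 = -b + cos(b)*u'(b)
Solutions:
 u(b) = C1 + Integral(b/cos(b), b)


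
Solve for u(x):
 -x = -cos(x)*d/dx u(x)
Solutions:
 u(x) = C1 + Integral(x/cos(x), x)


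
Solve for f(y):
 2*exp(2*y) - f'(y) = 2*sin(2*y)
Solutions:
 f(y) = C1 + exp(2*y) + cos(2*y)


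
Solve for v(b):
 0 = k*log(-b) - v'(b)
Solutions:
 v(b) = C1 + b*k*log(-b) - b*k


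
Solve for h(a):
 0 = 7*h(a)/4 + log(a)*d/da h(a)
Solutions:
 h(a) = C1*exp(-7*li(a)/4)


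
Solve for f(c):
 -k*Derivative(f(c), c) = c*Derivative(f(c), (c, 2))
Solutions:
 f(c) = C1 + c^(1 - re(k))*(C2*sin(log(c)*Abs(im(k))) + C3*cos(log(c)*im(k)))


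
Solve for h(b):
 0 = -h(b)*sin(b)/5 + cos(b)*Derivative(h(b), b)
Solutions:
 h(b) = C1/cos(b)^(1/5)


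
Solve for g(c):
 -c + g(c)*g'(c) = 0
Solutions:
 g(c) = -sqrt(C1 + c^2)
 g(c) = sqrt(C1 + c^2)


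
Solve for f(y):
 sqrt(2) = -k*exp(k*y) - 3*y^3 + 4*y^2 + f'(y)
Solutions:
 f(y) = C1 + 3*y^4/4 - 4*y^3/3 + sqrt(2)*y + exp(k*y)


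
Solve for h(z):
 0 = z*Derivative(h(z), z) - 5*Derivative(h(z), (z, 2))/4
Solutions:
 h(z) = C1 + C2*erfi(sqrt(10)*z/5)


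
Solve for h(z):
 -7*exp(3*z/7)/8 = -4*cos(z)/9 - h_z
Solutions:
 h(z) = C1 + 49*exp(3*z/7)/24 - 4*sin(z)/9


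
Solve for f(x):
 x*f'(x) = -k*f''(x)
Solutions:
 f(x) = C1 + C2*sqrt(k)*erf(sqrt(2)*x*sqrt(1/k)/2)


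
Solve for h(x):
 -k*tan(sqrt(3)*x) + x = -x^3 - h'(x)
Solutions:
 h(x) = C1 - sqrt(3)*k*log(cos(sqrt(3)*x))/3 - x^4/4 - x^2/2


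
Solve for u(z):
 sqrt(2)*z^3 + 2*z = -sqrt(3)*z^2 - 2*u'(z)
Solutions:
 u(z) = C1 - sqrt(2)*z^4/8 - sqrt(3)*z^3/6 - z^2/2


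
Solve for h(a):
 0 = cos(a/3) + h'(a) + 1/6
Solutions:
 h(a) = C1 - a/6 - 3*sin(a/3)


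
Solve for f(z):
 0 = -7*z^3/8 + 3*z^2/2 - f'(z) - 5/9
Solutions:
 f(z) = C1 - 7*z^4/32 + z^3/2 - 5*z/9


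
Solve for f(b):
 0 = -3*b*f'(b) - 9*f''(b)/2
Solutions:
 f(b) = C1 + C2*erf(sqrt(3)*b/3)


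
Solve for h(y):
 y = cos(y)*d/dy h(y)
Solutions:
 h(y) = C1 + Integral(y/cos(y), y)


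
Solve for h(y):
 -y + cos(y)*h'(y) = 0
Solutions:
 h(y) = C1 + Integral(y/cos(y), y)


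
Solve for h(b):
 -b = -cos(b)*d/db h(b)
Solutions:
 h(b) = C1 + Integral(b/cos(b), b)


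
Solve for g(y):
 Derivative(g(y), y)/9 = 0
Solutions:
 g(y) = C1


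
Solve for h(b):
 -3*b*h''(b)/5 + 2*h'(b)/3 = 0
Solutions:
 h(b) = C1 + C2*b^(19/9)


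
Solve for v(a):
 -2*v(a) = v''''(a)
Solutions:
 v(a) = (C1*sin(2^(3/4)*a/2) + C2*cos(2^(3/4)*a/2))*exp(-2^(3/4)*a/2) + (C3*sin(2^(3/4)*a/2) + C4*cos(2^(3/4)*a/2))*exp(2^(3/4)*a/2)


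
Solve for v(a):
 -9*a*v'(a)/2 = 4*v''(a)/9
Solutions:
 v(a) = C1 + C2*erf(9*a/4)


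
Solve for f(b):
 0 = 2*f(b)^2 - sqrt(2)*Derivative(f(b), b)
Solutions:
 f(b) = -1/(C1 + sqrt(2)*b)


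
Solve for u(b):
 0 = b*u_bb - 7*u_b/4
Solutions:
 u(b) = C1 + C2*b^(11/4)


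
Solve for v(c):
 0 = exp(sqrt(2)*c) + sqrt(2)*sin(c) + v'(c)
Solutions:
 v(c) = C1 - sqrt(2)*exp(sqrt(2)*c)/2 + sqrt(2)*cos(c)


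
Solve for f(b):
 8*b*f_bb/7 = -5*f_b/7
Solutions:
 f(b) = C1 + C2*b^(3/8)


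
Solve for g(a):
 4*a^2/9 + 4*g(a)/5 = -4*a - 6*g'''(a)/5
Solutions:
 g(a) = C3*exp(-2^(1/3)*3^(2/3)*a/3) - 5*a^2/9 - 5*a + (C1*sin(2^(1/3)*3^(1/6)*a/2) + C2*cos(2^(1/3)*3^(1/6)*a/2))*exp(2^(1/3)*3^(2/3)*a/6)


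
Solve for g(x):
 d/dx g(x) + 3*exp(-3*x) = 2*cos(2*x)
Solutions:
 g(x) = C1 + sin(2*x) + exp(-3*x)


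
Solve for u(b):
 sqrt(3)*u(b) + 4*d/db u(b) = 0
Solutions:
 u(b) = C1*exp(-sqrt(3)*b/4)


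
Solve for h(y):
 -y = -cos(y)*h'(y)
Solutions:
 h(y) = C1 + Integral(y/cos(y), y)


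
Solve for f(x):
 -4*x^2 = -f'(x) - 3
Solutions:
 f(x) = C1 + 4*x^3/3 - 3*x


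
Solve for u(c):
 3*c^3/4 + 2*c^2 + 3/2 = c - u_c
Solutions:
 u(c) = C1 - 3*c^4/16 - 2*c^3/3 + c^2/2 - 3*c/2


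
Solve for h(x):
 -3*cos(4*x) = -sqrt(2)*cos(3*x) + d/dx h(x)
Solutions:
 h(x) = C1 + sqrt(2)*sin(3*x)/3 - 3*sin(4*x)/4


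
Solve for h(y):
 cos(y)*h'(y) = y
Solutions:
 h(y) = C1 + Integral(y/cos(y), y)


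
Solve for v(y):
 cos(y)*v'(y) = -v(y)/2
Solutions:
 v(y) = C1*(sin(y) - 1)^(1/4)/(sin(y) + 1)^(1/4)


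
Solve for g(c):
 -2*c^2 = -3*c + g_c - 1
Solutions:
 g(c) = C1 - 2*c^3/3 + 3*c^2/2 + c


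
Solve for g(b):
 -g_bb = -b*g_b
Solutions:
 g(b) = C1 + C2*erfi(sqrt(2)*b/2)


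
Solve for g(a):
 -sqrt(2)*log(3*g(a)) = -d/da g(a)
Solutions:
 -sqrt(2)*Integral(1/(log(_y) + log(3)), (_y, g(a)))/2 = C1 - a


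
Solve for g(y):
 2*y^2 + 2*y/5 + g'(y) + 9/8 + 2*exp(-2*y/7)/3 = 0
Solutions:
 g(y) = C1 - 2*y^3/3 - y^2/5 - 9*y/8 + 7*exp(-2*y/7)/3


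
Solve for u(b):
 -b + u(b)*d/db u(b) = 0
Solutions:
 u(b) = -sqrt(C1 + b^2)
 u(b) = sqrt(C1 + b^2)


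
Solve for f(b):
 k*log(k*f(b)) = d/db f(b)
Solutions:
 li(k*f(b))/k = C1 + b*k


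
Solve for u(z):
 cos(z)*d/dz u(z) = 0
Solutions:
 u(z) = C1


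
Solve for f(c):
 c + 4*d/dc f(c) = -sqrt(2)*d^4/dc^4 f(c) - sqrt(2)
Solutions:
 f(c) = C1 + C4*exp(-sqrt(2)*c) - c^2/8 - sqrt(2)*c/4 + (C2*sin(sqrt(6)*c/2) + C3*cos(sqrt(6)*c/2))*exp(sqrt(2)*c/2)


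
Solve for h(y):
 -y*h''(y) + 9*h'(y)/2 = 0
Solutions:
 h(y) = C1 + C2*y^(11/2)


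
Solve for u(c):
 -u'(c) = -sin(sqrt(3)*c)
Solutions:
 u(c) = C1 - sqrt(3)*cos(sqrt(3)*c)/3


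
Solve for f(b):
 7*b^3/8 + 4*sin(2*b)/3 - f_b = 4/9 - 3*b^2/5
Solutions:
 f(b) = C1 + 7*b^4/32 + b^3/5 - 4*b/9 - 2*cos(2*b)/3


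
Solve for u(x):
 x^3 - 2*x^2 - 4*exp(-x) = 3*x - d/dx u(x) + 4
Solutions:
 u(x) = C1 - x^4/4 + 2*x^3/3 + 3*x^2/2 + 4*x - 4*exp(-x)


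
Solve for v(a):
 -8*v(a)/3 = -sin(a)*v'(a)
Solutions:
 v(a) = C1*(cos(a) - 1)^(4/3)/(cos(a) + 1)^(4/3)


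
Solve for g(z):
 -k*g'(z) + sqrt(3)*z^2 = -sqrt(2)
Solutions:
 g(z) = C1 + sqrt(3)*z^3/(3*k) + sqrt(2)*z/k


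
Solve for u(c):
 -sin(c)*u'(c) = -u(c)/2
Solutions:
 u(c) = C1*(cos(c) - 1)^(1/4)/(cos(c) + 1)^(1/4)


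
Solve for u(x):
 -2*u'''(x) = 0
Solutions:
 u(x) = C1 + C2*x + C3*x^2


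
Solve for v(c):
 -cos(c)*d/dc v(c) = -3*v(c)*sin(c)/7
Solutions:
 v(c) = C1/cos(c)^(3/7)


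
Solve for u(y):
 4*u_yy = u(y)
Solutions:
 u(y) = C1*exp(-y/2) + C2*exp(y/2)


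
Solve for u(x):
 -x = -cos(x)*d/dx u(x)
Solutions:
 u(x) = C1 + Integral(x/cos(x), x)


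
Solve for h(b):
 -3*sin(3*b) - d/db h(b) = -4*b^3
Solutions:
 h(b) = C1 + b^4 + cos(3*b)


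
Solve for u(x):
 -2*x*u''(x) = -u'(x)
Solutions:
 u(x) = C1 + C2*x^(3/2)


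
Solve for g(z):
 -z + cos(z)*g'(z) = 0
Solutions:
 g(z) = C1 + Integral(z/cos(z), z)


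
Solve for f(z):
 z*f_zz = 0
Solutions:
 f(z) = C1 + C2*z


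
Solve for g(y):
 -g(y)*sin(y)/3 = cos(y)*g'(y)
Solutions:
 g(y) = C1*cos(y)^(1/3)


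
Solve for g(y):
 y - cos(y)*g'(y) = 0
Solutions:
 g(y) = C1 + Integral(y/cos(y), y)


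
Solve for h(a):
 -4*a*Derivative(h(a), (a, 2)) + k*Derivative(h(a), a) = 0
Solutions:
 h(a) = C1 + a^(re(k)/4 + 1)*(C2*sin(log(a)*Abs(im(k))/4) + C3*cos(log(a)*im(k)/4))


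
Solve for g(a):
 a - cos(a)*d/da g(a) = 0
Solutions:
 g(a) = C1 + Integral(a/cos(a), a)


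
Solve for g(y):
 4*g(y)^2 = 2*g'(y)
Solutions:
 g(y) = -1/(C1 + 2*y)


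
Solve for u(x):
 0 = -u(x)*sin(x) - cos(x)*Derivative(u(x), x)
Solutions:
 u(x) = C1*cos(x)


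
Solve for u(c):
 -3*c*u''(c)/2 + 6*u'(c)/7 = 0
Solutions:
 u(c) = C1 + C2*c^(11/7)


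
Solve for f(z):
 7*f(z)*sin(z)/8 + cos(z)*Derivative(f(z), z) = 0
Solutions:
 f(z) = C1*cos(z)^(7/8)


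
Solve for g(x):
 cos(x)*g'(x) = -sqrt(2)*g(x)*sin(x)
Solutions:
 g(x) = C1*cos(x)^(sqrt(2))


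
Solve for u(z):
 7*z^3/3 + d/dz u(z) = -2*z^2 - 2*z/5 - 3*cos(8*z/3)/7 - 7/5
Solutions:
 u(z) = C1 - 7*z^4/12 - 2*z^3/3 - z^2/5 - 7*z/5 - 9*sin(8*z/3)/56


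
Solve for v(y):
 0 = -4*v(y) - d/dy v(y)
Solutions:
 v(y) = C1*exp(-4*y)


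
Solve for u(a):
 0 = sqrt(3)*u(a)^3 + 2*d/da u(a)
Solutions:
 u(a) = -sqrt(-1/(C1 - sqrt(3)*a))
 u(a) = sqrt(-1/(C1 - sqrt(3)*a))


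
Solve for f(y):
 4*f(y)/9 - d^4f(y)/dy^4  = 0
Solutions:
 f(y) = C1*exp(-sqrt(6)*y/3) + C2*exp(sqrt(6)*y/3) + C3*sin(sqrt(6)*y/3) + C4*cos(sqrt(6)*y/3)


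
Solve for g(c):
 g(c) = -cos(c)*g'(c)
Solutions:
 g(c) = C1*sqrt(sin(c) - 1)/sqrt(sin(c) + 1)


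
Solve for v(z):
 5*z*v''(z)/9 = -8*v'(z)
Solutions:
 v(z) = C1 + C2/z^(67/5)


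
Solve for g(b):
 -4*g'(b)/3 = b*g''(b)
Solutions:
 g(b) = C1 + C2/b^(1/3)


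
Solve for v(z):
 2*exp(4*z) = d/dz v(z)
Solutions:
 v(z) = C1 + exp(4*z)/2


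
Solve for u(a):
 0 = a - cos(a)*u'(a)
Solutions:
 u(a) = C1 + Integral(a/cos(a), a)


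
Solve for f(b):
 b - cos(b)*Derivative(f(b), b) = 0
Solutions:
 f(b) = C1 + Integral(b/cos(b), b)


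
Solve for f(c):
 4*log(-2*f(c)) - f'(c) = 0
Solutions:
 -Integral(1/(log(-_y) + log(2)), (_y, f(c)))/4 = C1 - c


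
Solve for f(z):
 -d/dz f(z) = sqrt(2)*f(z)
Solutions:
 f(z) = C1*exp(-sqrt(2)*z)


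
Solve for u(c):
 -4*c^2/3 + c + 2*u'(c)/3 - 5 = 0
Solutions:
 u(c) = C1 + 2*c^3/3 - 3*c^2/4 + 15*c/2


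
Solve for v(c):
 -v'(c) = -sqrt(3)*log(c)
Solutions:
 v(c) = C1 + sqrt(3)*c*log(c) - sqrt(3)*c


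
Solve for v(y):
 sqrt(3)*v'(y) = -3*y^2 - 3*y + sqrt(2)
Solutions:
 v(y) = C1 - sqrt(3)*y^3/3 - sqrt(3)*y^2/2 + sqrt(6)*y/3


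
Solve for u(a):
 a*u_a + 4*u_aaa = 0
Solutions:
 u(a) = C1 + Integral(C2*airyai(-2^(1/3)*a/2) + C3*airybi(-2^(1/3)*a/2), a)


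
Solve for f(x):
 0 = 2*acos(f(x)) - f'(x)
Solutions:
 Integral(1/acos(_y), (_y, f(x))) = C1 + 2*x


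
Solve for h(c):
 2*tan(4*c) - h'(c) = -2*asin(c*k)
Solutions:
 h(c) = C1 + 2*Piecewise((c*asin(c*k) + sqrt(-c^2*k^2 + 1)/k, Ne(k, 0)), (0, True)) - log(cos(4*c))/2


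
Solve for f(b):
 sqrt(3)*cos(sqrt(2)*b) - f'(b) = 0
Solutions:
 f(b) = C1 + sqrt(6)*sin(sqrt(2)*b)/2


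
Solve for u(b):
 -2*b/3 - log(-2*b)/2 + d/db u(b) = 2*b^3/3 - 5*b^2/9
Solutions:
 u(b) = C1 + b^4/6 - 5*b^3/27 + b^2/3 + b*log(-b)/2 + b*(-1 + log(2))/2


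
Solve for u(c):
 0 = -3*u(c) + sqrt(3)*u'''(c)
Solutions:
 u(c) = C3*exp(3^(1/6)*c) + (C1*sin(3^(2/3)*c/2) + C2*cos(3^(2/3)*c/2))*exp(-3^(1/6)*c/2)


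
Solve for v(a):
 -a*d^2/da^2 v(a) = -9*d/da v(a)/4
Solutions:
 v(a) = C1 + C2*a^(13/4)


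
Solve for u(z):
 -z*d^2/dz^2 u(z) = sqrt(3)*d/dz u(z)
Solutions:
 u(z) = C1 + C2*z^(1 - sqrt(3))


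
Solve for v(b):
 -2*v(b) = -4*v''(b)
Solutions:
 v(b) = C1*exp(-sqrt(2)*b/2) + C2*exp(sqrt(2)*b/2)


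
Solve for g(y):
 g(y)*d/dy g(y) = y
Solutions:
 g(y) = -sqrt(C1 + y^2)
 g(y) = sqrt(C1 + y^2)


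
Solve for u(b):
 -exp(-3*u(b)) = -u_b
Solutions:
 u(b) = log(C1 + 3*b)/3
 u(b) = log((-3^(1/3) - 3^(5/6)*I)*(C1 + b)^(1/3)/2)
 u(b) = log((-3^(1/3) + 3^(5/6)*I)*(C1 + b)^(1/3)/2)


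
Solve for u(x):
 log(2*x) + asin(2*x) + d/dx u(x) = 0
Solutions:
 u(x) = C1 - x*log(x) - x*asin(2*x) - x*log(2) + x - sqrt(1 - 4*x^2)/2


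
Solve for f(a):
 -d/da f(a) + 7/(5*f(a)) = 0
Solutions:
 f(a) = -sqrt(C1 + 70*a)/5
 f(a) = sqrt(C1 + 70*a)/5


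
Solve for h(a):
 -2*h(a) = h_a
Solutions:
 h(a) = C1*exp(-2*a)


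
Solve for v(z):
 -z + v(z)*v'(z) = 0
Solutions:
 v(z) = -sqrt(C1 + z^2)
 v(z) = sqrt(C1 + z^2)


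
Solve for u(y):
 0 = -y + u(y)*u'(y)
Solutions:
 u(y) = -sqrt(C1 + y^2)
 u(y) = sqrt(C1 + y^2)


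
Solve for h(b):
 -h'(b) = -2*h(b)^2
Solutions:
 h(b) = -1/(C1 + 2*b)


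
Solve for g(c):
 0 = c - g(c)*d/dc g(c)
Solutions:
 g(c) = -sqrt(C1 + c^2)
 g(c) = sqrt(C1 + c^2)


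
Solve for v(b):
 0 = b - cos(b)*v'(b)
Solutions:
 v(b) = C1 + Integral(b/cos(b), b)


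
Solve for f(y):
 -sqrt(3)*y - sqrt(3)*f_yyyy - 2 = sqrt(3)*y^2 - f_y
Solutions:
 f(y) = C1 + C4*exp(3^(5/6)*y/3) + sqrt(3)*y^3/3 + sqrt(3)*y^2/2 + 2*y + (C2*sin(3^(1/3)*y/2) + C3*cos(3^(1/3)*y/2))*exp(-3^(5/6)*y/6)


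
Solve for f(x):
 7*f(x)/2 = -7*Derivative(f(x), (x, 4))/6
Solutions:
 f(x) = (C1*sin(sqrt(2)*3^(1/4)*x/2) + C2*cos(sqrt(2)*3^(1/4)*x/2))*exp(-sqrt(2)*3^(1/4)*x/2) + (C3*sin(sqrt(2)*3^(1/4)*x/2) + C4*cos(sqrt(2)*3^(1/4)*x/2))*exp(sqrt(2)*3^(1/4)*x/2)


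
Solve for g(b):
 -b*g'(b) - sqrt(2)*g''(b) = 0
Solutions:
 g(b) = C1 + C2*erf(2^(1/4)*b/2)


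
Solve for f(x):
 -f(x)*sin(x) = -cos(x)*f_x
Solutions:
 f(x) = C1/cos(x)


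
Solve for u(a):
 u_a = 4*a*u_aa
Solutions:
 u(a) = C1 + C2*a^(5/4)


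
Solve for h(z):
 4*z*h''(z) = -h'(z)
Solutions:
 h(z) = C1 + C2*z^(3/4)


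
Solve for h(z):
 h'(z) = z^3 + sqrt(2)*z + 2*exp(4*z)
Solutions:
 h(z) = C1 + z^4/4 + sqrt(2)*z^2/2 + exp(4*z)/2


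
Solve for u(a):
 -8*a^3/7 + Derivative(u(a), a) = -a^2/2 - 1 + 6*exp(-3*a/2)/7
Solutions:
 u(a) = C1 + 2*a^4/7 - a^3/6 - a - 4*exp(-3*a/2)/7


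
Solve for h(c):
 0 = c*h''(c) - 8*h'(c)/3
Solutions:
 h(c) = C1 + C2*c^(11/3)


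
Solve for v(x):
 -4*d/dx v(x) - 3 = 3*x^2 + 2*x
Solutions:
 v(x) = C1 - x^3/4 - x^2/4 - 3*x/4


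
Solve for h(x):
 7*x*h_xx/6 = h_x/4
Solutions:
 h(x) = C1 + C2*x^(17/14)


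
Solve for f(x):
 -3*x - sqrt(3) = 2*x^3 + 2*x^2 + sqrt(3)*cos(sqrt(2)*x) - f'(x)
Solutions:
 f(x) = C1 + x^4/2 + 2*x^3/3 + 3*x^2/2 + sqrt(3)*x + sqrt(6)*sin(sqrt(2)*x)/2


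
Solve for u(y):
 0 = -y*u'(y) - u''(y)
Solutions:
 u(y) = C1 + C2*erf(sqrt(2)*y/2)


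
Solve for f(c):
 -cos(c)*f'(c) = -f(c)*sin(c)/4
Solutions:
 f(c) = C1/cos(c)^(1/4)


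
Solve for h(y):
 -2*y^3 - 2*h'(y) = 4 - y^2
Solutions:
 h(y) = C1 - y^4/4 + y^3/6 - 2*y


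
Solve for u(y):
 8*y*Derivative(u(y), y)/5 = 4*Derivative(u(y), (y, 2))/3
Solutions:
 u(y) = C1 + C2*erfi(sqrt(15)*y/5)


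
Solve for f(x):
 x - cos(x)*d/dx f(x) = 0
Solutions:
 f(x) = C1 + Integral(x/cos(x), x)


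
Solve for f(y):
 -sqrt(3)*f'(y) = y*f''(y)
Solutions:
 f(y) = C1 + C2*y^(1 - sqrt(3))


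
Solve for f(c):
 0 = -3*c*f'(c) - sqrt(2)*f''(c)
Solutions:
 f(c) = C1 + C2*erf(2^(1/4)*sqrt(3)*c/2)


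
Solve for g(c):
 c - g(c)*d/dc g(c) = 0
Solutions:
 g(c) = -sqrt(C1 + c^2)
 g(c) = sqrt(C1 + c^2)


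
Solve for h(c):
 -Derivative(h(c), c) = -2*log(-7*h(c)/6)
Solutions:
 -Integral(1/(log(-_y) - log(6) + log(7)), (_y, h(c)))/2 = C1 - c


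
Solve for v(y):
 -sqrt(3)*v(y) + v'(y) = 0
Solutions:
 v(y) = C1*exp(sqrt(3)*y)


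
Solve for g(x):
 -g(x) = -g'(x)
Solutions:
 g(x) = C1*exp(x)


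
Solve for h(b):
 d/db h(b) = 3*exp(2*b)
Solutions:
 h(b) = C1 + 3*exp(2*b)/2


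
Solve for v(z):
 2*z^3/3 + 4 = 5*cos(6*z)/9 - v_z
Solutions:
 v(z) = C1 - z^4/6 - 4*z + 5*sin(6*z)/54


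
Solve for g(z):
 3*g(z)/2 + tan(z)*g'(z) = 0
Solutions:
 g(z) = C1/sin(z)^(3/2)


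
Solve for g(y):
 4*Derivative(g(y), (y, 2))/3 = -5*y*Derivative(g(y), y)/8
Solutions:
 g(y) = C1 + C2*erf(sqrt(15)*y/8)


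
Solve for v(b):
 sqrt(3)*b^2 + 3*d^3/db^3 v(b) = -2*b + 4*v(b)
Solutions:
 v(b) = C3*exp(6^(2/3)*b/3) + sqrt(3)*b^2/4 + b/2 + (C1*sin(2^(2/3)*3^(1/6)*b/2) + C2*cos(2^(2/3)*3^(1/6)*b/2))*exp(-6^(2/3)*b/6)


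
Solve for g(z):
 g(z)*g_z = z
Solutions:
 g(z) = -sqrt(C1 + z^2)
 g(z) = sqrt(C1 + z^2)


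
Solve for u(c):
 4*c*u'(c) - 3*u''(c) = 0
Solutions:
 u(c) = C1 + C2*erfi(sqrt(6)*c/3)


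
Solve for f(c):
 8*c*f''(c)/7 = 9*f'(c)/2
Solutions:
 f(c) = C1 + C2*c^(79/16)


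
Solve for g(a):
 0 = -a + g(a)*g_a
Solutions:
 g(a) = -sqrt(C1 + a^2)
 g(a) = sqrt(C1 + a^2)


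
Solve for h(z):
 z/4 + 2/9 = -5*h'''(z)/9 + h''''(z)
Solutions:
 h(z) = C1 + C2*z + C3*z^2 + C4*exp(5*z/9) - 3*z^4/160 - 121*z^3/600


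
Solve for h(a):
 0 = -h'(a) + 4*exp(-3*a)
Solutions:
 h(a) = C1 - 4*exp(-3*a)/3


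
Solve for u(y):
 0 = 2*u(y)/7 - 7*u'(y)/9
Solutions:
 u(y) = C1*exp(18*y/49)


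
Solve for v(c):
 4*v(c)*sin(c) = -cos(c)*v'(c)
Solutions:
 v(c) = C1*cos(c)^4


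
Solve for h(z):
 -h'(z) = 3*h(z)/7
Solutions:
 h(z) = C1*exp(-3*z/7)


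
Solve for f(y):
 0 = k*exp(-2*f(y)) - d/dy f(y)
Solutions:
 f(y) = log(-sqrt(C1 + 2*k*y))
 f(y) = log(C1 + 2*k*y)/2


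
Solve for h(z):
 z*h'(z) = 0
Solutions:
 h(z) = C1


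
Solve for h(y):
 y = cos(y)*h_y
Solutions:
 h(y) = C1 + Integral(y/cos(y), y)


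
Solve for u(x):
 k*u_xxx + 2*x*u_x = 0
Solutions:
 u(x) = C1 + Integral(C2*airyai(2^(1/3)*x*(-1/k)^(1/3)) + C3*airybi(2^(1/3)*x*(-1/k)^(1/3)), x)


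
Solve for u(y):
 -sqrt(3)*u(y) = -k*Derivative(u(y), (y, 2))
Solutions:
 u(y) = C1*exp(-3^(1/4)*y*sqrt(1/k)) + C2*exp(3^(1/4)*y*sqrt(1/k))


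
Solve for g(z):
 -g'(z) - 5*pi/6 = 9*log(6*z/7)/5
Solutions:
 g(z) = C1 - 9*z*log(z)/5 - 9*z*log(6)/5 - 5*pi*z/6 + 9*z/5 + 9*z*log(7)/5


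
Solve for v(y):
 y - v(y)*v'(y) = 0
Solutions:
 v(y) = -sqrt(C1 + y^2)
 v(y) = sqrt(C1 + y^2)


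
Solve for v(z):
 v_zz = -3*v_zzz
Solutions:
 v(z) = C1 + C2*z + C3*exp(-z/3)


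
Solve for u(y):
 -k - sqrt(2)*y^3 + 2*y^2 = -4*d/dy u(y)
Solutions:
 u(y) = C1 + k*y/4 + sqrt(2)*y^4/16 - y^3/6


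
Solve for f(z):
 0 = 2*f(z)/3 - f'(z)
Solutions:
 f(z) = C1*exp(2*z/3)


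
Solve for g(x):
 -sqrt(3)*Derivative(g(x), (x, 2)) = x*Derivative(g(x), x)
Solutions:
 g(x) = C1 + C2*erf(sqrt(2)*3^(3/4)*x/6)


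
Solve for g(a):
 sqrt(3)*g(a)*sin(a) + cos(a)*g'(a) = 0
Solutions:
 g(a) = C1*cos(a)^(sqrt(3))


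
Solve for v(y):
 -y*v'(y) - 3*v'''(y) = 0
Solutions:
 v(y) = C1 + Integral(C2*airyai(-3^(2/3)*y/3) + C3*airybi(-3^(2/3)*y/3), y)


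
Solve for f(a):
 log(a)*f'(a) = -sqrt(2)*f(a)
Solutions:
 f(a) = C1*exp(-sqrt(2)*li(a))


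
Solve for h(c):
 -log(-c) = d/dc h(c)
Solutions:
 h(c) = C1 - c*log(-c) + c


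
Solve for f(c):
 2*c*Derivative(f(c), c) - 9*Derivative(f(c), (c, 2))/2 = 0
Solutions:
 f(c) = C1 + C2*erfi(sqrt(2)*c/3)


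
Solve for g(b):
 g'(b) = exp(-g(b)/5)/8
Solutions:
 g(b) = 5*log(C1 + b/40)


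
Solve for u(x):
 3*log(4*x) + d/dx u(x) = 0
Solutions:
 u(x) = C1 - 3*x*log(x) - x*log(64) + 3*x


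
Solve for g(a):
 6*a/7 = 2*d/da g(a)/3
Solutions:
 g(a) = C1 + 9*a^2/14


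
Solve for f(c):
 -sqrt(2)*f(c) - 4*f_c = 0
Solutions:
 f(c) = C1*exp(-sqrt(2)*c/4)


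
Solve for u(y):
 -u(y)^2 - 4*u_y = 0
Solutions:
 u(y) = 4/(C1 + y)


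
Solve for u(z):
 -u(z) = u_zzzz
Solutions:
 u(z) = (C1*sin(sqrt(2)*z/2) + C2*cos(sqrt(2)*z/2))*exp(-sqrt(2)*z/2) + (C3*sin(sqrt(2)*z/2) + C4*cos(sqrt(2)*z/2))*exp(sqrt(2)*z/2)


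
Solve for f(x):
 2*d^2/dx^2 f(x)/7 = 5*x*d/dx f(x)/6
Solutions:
 f(x) = C1 + C2*erfi(sqrt(210)*x/12)


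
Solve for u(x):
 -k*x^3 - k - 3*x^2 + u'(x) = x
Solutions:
 u(x) = C1 + k*x^4/4 + k*x + x^3 + x^2/2


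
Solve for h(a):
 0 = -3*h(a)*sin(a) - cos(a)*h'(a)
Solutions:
 h(a) = C1*cos(a)^3


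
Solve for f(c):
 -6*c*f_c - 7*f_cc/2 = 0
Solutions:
 f(c) = C1 + C2*erf(sqrt(42)*c/7)


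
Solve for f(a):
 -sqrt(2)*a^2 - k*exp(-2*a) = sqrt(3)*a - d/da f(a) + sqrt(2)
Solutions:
 f(a) = C1 + sqrt(2)*a^3/3 + sqrt(3)*a^2/2 + sqrt(2)*a - k*exp(-2*a)/2


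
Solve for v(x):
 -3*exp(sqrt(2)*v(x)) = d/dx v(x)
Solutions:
 v(x) = sqrt(2)*(2*log(1/(C1 + 3*x)) - log(2))/4


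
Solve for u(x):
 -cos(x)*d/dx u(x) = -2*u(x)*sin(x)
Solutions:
 u(x) = C1/cos(x)^2


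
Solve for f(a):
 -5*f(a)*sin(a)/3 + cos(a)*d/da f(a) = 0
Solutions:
 f(a) = C1/cos(a)^(5/3)


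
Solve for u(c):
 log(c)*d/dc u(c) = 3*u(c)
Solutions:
 u(c) = C1*exp(3*li(c))


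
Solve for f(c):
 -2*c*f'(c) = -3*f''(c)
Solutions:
 f(c) = C1 + C2*erfi(sqrt(3)*c/3)


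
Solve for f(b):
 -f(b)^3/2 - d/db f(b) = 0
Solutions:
 f(b) = -sqrt(-1/(C1 - b))
 f(b) = sqrt(-1/(C1 - b))


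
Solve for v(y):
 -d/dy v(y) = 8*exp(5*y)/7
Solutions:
 v(y) = C1 - 8*exp(5*y)/35


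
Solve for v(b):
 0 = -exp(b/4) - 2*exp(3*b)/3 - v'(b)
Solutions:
 v(b) = C1 - 4*exp(b/4) - 2*exp(3*b)/9


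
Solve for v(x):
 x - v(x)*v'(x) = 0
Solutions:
 v(x) = -sqrt(C1 + x^2)
 v(x) = sqrt(C1 + x^2)


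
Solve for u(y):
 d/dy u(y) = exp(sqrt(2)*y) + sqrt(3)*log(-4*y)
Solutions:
 u(y) = C1 + sqrt(3)*y*log(-y) + sqrt(3)*y*(-1 + 2*log(2)) + sqrt(2)*exp(sqrt(2)*y)/2


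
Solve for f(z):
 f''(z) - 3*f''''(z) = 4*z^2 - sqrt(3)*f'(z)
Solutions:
 f(z) = C1 + C2*exp(-2^(1/3)*3^(1/6)*z*(6/(sqrt(717) + 27)^(1/3) + 2^(1/3)*3^(2/3)*(sqrt(717) + 27)^(1/3))/36)*sin(z*(-12^(1/3)*(sqrt(717) + 27)^(1/3) + 2*18^(1/3)/(sqrt(717) + 27)^(1/3))/12) + C3*exp(-2^(1/3)*3^(1/6)*z*(6/(sqrt(717) + 27)^(1/3) + 2^(1/3)*3^(2/3)*(sqrt(717) + 27)^(1/3))/36)*cos(z*(-12^(1/3)*(sqrt(717) + 27)^(1/3) + 2*18^(1/3)/(sqrt(717) + 27)^(1/3))/12) + C4*exp(2^(1/3)*3^(1/6)*z*(6/(sqrt(717) + 27)^(1/3) + 2^(1/3)*3^(2/3)*(sqrt(717) + 27)^(1/3))/18) + 4*sqrt(3)*z^3/9 - 4*z^2/3 + 8*sqrt(3)*z/9


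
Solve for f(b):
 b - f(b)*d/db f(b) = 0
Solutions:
 f(b) = -sqrt(C1 + b^2)
 f(b) = sqrt(C1 + b^2)


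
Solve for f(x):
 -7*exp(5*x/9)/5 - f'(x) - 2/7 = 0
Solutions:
 f(x) = C1 - 2*x/7 - 63*exp(5*x/9)/25


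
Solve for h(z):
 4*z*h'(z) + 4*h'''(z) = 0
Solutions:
 h(z) = C1 + Integral(C2*airyai(-z) + C3*airybi(-z), z)


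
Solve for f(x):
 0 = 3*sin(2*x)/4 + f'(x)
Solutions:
 f(x) = C1 + 3*cos(2*x)/8


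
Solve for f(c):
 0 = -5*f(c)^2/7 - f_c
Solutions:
 f(c) = 7/(C1 + 5*c)


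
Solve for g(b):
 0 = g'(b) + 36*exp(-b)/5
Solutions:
 g(b) = C1 + 36*exp(-b)/5


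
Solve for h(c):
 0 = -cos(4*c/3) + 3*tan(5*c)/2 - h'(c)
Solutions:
 h(c) = C1 - 3*log(cos(5*c))/10 - 3*sin(4*c/3)/4


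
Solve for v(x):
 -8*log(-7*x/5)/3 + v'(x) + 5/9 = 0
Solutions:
 v(x) = C1 + 8*x*log(-x)/3 + x*(-24*log(5) - 29 + 24*log(7))/9


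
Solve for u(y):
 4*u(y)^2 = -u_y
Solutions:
 u(y) = 1/(C1 + 4*y)


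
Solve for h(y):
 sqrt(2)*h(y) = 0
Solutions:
 h(y) = 0


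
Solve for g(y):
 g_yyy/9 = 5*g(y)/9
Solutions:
 g(y) = C3*exp(5^(1/3)*y) + (C1*sin(sqrt(3)*5^(1/3)*y/2) + C2*cos(sqrt(3)*5^(1/3)*y/2))*exp(-5^(1/3)*y/2)


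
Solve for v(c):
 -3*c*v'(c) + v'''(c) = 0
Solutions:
 v(c) = C1 + Integral(C2*airyai(3^(1/3)*c) + C3*airybi(3^(1/3)*c), c)


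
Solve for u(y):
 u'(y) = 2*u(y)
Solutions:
 u(y) = C1*exp(2*y)


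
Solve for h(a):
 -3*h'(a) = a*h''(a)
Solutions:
 h(a) = C1 + C2/a^2


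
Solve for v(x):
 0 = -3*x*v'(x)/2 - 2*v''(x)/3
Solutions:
 v(x) = C1 + C2*erf(3*sqrt(2)*x/4)


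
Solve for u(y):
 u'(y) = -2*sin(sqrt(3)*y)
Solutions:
 u(y) = C1 + 2*sqrt(3)*cos(sqrt(3)*y)/3


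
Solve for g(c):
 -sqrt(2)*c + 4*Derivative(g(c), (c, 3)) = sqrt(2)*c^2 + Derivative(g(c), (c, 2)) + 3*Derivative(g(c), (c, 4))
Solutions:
 g(c) = C1 + C2*c + C3*exp(c/3) + C4*exp(c) - sqrt(2)*c^4/12 - 3*sqrt(2)*c^3/2 - 15*sqrt(2)*c^2


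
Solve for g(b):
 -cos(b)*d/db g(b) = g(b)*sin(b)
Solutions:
 g(b) = C1*cos(b)


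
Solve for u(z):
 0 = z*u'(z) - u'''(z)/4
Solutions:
 u(z) = C1 + Integral(C2*airyai(2^(2/3)*z) + C3*airybi(2^(2/3)*z), z)


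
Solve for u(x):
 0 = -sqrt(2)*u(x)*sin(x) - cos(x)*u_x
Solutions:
 u(x) = C1*cos(x)^(sqrt(2))


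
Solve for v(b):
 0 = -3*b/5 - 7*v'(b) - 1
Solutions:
 v(b) = C1 - 3*b^2/70 - b/7


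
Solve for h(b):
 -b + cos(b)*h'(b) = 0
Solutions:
 h(b) = C1 + Integral(b/cos(b), b)


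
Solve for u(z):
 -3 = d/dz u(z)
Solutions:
 u(z) = C1 - 3*z


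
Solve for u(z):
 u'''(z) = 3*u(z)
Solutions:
 u(z) = C3*exp(3^(1/3)*z) + (C1*sin(3^(5/6)*z/2) + C2*cos(3^(5/6)*z/2))*exp(-3^(1/3)*z/2)


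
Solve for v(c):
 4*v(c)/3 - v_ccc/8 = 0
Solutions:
 v(c) = C3*exp(2*6^(2/3)*c/3) + (C1*sin(2^(2/3)*3^(1/6)*c) + C2*cos(2^(2/3)*3^(1/6)*c))*exp(-6^(2/3)*c/3)


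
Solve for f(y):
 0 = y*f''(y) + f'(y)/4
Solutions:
 f(y) = C1 + C2*y^(3/4)


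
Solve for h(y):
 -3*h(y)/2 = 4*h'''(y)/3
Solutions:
 h(y) = C3*exp(-3^(2/3)*y/2) + (C1*sin(3*3^(1/6)*y/4) + C2*cos(3*3^(1/6)*y/4))*exp(3^(2/3)*y/4)


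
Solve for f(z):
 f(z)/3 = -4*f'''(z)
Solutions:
 f(z) = C3*exp(z*(-18^(1/3) + 3*2^(1/3)*3^(2/3))/24)*sin(2^(1/3)*3^(1/6)*z/4) + C4*exp(z*(-18^(1/3) + 3*2^(1/3)*3^(2/3))/24)*cos(2^(1/3)*3^(1/6)*z/4) + C5*exp(-z*(18^(1/3) + 3*2^(1/3)*3^(2/3))/24) + (C1*sin(2^(1/3)*3^(1/6)*z/4) + C2*cos(2^(1/3)*3^(1/6)*z/4))*exp(18^(1/3)*z/12)


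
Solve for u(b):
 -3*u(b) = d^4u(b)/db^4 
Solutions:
 u(b) = (C1*sin(sqrt(2)*3^(1/4)*b/2) + C2*cos(sqrt(2)*3^(1/4)*b/2))*exp(-sqrt(2)*3^(1/4)*b/2) + (C3*sin(sqrt(2)*3^(1/4)*b/2) + C4*cos(sqrt(2)*3^(1/4)*b/2))*exp(sqrt(2)*3^(1/4)*b/2)


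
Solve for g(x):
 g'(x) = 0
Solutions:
 g(x) = C1


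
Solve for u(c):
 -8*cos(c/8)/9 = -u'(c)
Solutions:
 u(c) = C1 + 64*sin(c/8)/9


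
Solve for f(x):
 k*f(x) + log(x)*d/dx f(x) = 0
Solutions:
 f(x) = C1*exp(-k*li(x))


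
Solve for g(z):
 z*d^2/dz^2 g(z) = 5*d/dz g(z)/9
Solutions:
 g(z) = C1 + C2*z^(14/9)


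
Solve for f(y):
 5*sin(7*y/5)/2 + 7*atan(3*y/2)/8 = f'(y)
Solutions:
 f(y) = C1 + 7*y*atan(3*y/2)/8 - 7*log(9*y^2 + 4)/24 - 25*cos(7*y/5)/14


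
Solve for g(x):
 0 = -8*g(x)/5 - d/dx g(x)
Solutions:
 g(x) = C1*exp(-8*x/5)


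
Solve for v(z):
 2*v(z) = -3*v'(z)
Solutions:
 v(z) = C1*exp(-2*z/3)


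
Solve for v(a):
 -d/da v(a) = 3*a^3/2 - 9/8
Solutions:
 v(a) = C1 - 3*a^4/8 + 9*a/8


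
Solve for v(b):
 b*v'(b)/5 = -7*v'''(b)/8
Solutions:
 v(b) = C1 + Integral(C2*airyai(-2*35^(2/3)*b/35) + C3*airybi(-2*35^(2/3)*b/35), b)


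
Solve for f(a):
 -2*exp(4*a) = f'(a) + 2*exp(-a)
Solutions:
 f(a) = C1 - exp(4*a)/2 + 2*exp(-a)


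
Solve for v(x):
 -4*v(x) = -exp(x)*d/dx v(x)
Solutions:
 v(x) = C1*exp(-4*exp(-x))


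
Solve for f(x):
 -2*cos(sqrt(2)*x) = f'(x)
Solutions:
 f(x) = C1 - sqrt(2)*sin(sqrt(2)*x)


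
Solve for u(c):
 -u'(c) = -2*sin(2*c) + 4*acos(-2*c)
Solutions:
 u(c) = C1 - 4*c*acos(-2*c) - 2*sqrt(1 - 4*c^2) - cos(2*c)


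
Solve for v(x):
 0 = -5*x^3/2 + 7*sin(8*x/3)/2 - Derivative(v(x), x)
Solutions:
 v(x) = C1 - 5*x^4/8 - 21*cos(8*x/3)/16


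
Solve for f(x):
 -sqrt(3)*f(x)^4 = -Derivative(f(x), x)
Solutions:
 f(x) = (-1/(C1 + 3*sqrt(3)*x))^(1/3)
 f(x) = (-1/(C1 + sqrt(3)*x))^(1/3)*(-3^(2/3) - 3*3^(1/6)*I)/6
 f(x) = (-1/(C1 + sqrt(3)*x))^(1/3)*(-3^(2/3) + 3*3^(1/6)*I)/6


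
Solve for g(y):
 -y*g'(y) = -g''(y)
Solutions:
 g(y) = C1 + C2*erfi(sqrt(2)*y/2)


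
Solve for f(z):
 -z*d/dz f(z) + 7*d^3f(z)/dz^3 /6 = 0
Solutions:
 f(z) = C1 + Integral(C2*airyai(6^(1/3)*7^(2/3)*z/7) + C3*airybi(6^(1/3)*7^(2/3)*z/7), z)


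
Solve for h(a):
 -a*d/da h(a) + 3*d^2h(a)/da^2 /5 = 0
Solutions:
 h(a) = C1 + C2*erfi(sqrt(30)*a/6)


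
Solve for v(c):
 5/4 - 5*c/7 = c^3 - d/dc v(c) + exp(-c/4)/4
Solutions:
 v(c) = C1 + c^4/4 + 5*c^2/14 - 5*c/4 - 1/exp(c)^(1/4)


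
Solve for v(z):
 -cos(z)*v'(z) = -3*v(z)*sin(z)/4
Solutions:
 v(z) = C1/cos(z)^(3/4)


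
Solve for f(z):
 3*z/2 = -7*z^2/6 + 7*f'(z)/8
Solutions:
 f(z) = C1 + 4*z^3/9 + 6*z^2/7


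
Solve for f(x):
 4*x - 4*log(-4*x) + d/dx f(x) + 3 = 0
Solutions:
 f(x) = C1 - 2*x^2 + 4*x*log(-x) + x*(-7 + 8*log(2))


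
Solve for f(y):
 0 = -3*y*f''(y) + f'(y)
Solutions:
 f(y) = C1 + C2*y^(4/3)
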